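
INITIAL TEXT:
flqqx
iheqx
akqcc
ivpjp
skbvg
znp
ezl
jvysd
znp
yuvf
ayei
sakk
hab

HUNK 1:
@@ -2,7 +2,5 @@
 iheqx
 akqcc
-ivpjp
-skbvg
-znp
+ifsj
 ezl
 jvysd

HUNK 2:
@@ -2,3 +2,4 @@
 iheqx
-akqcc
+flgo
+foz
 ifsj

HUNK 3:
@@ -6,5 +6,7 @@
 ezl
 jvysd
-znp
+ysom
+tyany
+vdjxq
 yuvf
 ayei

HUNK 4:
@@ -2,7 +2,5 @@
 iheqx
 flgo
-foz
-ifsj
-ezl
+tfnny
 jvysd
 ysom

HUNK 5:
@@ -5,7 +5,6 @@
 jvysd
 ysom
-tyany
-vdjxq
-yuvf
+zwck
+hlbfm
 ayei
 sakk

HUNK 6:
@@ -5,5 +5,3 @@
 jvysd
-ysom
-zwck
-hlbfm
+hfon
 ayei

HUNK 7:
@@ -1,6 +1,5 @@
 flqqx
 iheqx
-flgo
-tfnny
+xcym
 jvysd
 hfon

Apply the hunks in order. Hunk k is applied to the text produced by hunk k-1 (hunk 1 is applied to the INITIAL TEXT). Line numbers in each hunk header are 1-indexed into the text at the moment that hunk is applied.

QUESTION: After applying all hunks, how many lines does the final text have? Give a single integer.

Answer: 8

Derivation:
Hunk 1: at line 2 remove [ivpjp,skbvg,znp] add [ifsj] -> 11 lines: flqqx iheqx akqcc ifsj ezl jvysd znp yuvf ayei sakk hab
Hunk 2: at line 2 remove [akqcc] add [flgo,foz] -> 12 lines: flqqx iheqx flgo foz ifsj ezl jvysd znp yuvf ayei sakk hab
Hunk 3: at line 6 remove [znp] add [ysom,tyany,vdjxq] -> 14 lines: flqqx iheqx flgo foz ifsj ezl jvysd ysom tyany vdjxq yuvf ayei sakk hab
Hunk 4: at line 2 remove [foz,ifsj,ezl] add [tfnny] -> 12 lines: flqqx iheqx flgo tfnny jvysd ysom tyany vdjxq yuvf ayei sakk hab
Hunk 5: at line 5 remove [tyany,vdjxq,yuvf] add [zwck,hlbfm] -> 11 lines: flqqx iheqx flgo tfnny jvysd ysom zwck hlbfm ayei sakk hab
Hunk 6: at line 5 remove [ysom,zwck,hlbfm] add [hfon] -> 9 lines: flqqx iheqx flgo tfnny jvysd hfon ayei sakk hab
Hunk 7: at line 1 remove [flgo,tfnny] add [xcym] -> 8 lines: flqqx iheqx xcym jvysd hfon ayei sakk hab
Final line count: 8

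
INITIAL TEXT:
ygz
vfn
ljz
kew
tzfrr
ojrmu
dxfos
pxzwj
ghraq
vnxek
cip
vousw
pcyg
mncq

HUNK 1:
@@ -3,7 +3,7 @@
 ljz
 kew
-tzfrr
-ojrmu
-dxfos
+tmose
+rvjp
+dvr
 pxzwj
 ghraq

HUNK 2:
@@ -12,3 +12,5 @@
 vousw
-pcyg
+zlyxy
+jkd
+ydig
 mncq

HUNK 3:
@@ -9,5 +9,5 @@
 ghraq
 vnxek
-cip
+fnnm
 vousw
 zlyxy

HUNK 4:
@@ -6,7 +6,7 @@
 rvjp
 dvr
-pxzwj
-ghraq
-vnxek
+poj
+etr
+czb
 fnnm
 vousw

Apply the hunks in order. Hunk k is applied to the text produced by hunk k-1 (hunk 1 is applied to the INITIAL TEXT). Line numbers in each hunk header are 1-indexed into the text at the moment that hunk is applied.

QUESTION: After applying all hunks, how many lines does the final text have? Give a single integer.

Answer: 16

Derivation:
Hunk 1: at line 3 remove [tzfrr,ojrmu,dxfos] add [tmose,rvjp,dvr] -> 14 lines: ygz vfn ljz kew tmose rvjp dvr pxzwj ghraq vnxek cip vousw pcyg mncq
Hunk 2: at line 12 remove [pcyg] add [zlyxy,jkd,ydig] -> 16 lines: ygz vfn ljz kew tmose rvjp dvr pxzwj ghraq vnxek cip vousw zlyxy jkd ydig mncq
Hunk 3: at line 9 remove [cip] add [fnnm] -> 16 lines: ygz vfn ljz kew tmose rvjp dvr pxzwj ghraq vnxek fnnm vousw zlyxy jkd ydig mncq
Hunk 4: at line 6 remove [pxzwj,ghraq,vnxek] add [poj,etr,czb] -> 16 lines: ygz vfn ljz kew tmose rvjp dvr poj etr czb fnnm vousw zlyxy jkd ydig mncq
Final line count: 16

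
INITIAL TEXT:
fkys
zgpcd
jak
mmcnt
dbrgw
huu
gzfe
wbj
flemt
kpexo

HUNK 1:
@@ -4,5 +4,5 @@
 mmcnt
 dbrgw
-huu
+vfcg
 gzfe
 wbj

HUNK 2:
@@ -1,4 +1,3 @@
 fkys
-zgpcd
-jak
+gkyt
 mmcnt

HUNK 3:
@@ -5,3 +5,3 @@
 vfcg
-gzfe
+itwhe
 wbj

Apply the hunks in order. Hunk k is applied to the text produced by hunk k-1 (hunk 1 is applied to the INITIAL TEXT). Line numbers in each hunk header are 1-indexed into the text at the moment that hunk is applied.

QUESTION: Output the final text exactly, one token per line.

Hunk 1: at line 4 remove [huu] add [vfcg] -> 10 lines: fkys zgpcd jak mmcnt dbrgw vfcg gzfe wbj flemt kpexo
Hunk 2: at line 1 remove [zgpcd,jak] add [gkyt] -> 9 lines: fkys gkyt mmcnt dbrgw vfcg gzfe wbj flemt kpexo
Hunk 3: at line 5 remove [gzfe] add [itwhe] -> 9 lines: fkys gkyt mmcnt dbrgw vfcg itwhe wbj flemt kpexo

Answer: fkys
gkyt
mmcnt
dbrgw
vfcg
itwhe
wbj
flemt
kpexo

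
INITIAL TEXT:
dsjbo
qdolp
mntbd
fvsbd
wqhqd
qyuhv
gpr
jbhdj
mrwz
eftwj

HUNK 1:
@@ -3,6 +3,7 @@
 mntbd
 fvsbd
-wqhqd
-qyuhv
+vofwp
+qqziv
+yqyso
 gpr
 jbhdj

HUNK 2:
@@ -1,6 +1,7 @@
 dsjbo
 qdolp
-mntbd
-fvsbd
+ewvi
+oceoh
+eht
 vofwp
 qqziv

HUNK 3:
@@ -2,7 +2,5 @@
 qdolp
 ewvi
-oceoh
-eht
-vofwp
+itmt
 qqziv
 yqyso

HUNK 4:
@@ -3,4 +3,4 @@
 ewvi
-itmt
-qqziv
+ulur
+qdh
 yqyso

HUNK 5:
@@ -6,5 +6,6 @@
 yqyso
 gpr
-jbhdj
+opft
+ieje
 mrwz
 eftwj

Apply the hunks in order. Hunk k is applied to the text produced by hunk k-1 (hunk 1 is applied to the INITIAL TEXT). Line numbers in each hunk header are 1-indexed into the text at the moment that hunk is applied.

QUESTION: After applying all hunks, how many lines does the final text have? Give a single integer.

Hunk 1: at line 3 remove [wqhqd,qyuhv] add [vofwp,qqziv,yqyso] -> 11 lines: dsjbo qdolp mntbd fvsbd vofwp qqziv yqyso gpr jbhdj mrwz eftwj
Hunk 2: at line 1 remove [mntbd,fvsbd] add [ewvi,oceoh,eht] -> 12 lines: dsjbo qdolp ewvi oceoh eht vofwp qqziv yqyso gpr jbhdj mrwz eftwj
Hunk 3: at line 2 remove [oceoh,eht,vofwp] add [itmt] -> 10 lines: dsjbo qdolp ewvi itmt qqziv yqyso gpr jbhdj mrwz eftwj
Hunk 4: at line 3 remove [itmt,qqziv] add [ulur,qdh] -> 10 lines: dsjbo qdolp ewvi ulur qdh yqyso gpr jbhdj mrwz eftwj
Hunk 5: at line 6 remove [jbhdj] add [opft,ieje] -> 11 lines: dsjbo qdolp ewvi ulur qdh yqyso gpr opft ieje mrwz eftwj
Final line count: 11

Answer: 11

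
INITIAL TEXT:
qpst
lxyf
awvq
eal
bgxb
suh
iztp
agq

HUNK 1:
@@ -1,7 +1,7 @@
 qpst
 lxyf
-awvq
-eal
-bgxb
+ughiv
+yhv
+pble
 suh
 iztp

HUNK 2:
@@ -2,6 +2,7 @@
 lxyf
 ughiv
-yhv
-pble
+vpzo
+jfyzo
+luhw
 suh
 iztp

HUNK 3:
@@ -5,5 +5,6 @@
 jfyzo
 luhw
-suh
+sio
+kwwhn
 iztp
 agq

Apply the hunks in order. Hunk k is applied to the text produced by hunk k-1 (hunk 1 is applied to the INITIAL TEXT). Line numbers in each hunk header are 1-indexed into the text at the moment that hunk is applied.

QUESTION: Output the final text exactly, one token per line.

Answer: qpst
lxyf
ughiv
vpzo
jfyzo
luhw
sio
kwwhn
iztp
agq

Derivation:
Hunk 1: at line 1 remove [awvq,eal,bgxb] add [ughiv,yhv,pble] -> 8 lines: qpst lxyf ughiv yhv pble suh iztp agq
Hunk 2: at line 2 remove [yhv,pble] add [vpzo,jfyzo,luhw] -> 9 lines: qpst lxyf ughiv vpzo jfyzo luhw suh iztp agq
Hunk 3: at line 5 remove [suh] add [sio,kwwhn] -> 10 lines: qpst lxyf ughiv vpzo jfyzo luhw sio kwwhn iztp agq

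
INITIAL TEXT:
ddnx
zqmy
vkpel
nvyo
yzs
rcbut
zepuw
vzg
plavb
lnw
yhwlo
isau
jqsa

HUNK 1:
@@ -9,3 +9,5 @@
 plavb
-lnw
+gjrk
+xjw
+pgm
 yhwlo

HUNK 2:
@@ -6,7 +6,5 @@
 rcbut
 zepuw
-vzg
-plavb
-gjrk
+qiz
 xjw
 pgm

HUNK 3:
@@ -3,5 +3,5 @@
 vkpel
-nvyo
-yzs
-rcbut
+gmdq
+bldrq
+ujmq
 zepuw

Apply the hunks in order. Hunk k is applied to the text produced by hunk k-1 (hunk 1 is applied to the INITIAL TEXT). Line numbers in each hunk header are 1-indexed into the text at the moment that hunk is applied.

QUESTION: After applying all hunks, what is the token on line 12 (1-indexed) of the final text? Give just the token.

Hunk 1: at line 9 remove [lnw] add [gjrk,xjw,pgm] -> 15 lines: ddnx zqmy vkpel nvyo yzs rcbut zepuw vzg plavb gjrk xjw pgm yhwlo isau jqsa
Hunk 2: at line 6 remove [vzg,plavb,gjrk] add [qiz] -> 13 lines: ddnx zqmy vkpel nvyo yzs rcbut zepuw qiz xjw pgm yhwlo isau jqsa
Hunk 3: at line 3 remove [nvyo,yzs,rcbut] add [gmdq,bldrq,ujmq] -> 13 lines: ddnx zqmy vkpel gmdq bldrq ujmq zepuw qiz xjw pgm yhwlo isau jqsa
Final line 12: isau

Answer: isau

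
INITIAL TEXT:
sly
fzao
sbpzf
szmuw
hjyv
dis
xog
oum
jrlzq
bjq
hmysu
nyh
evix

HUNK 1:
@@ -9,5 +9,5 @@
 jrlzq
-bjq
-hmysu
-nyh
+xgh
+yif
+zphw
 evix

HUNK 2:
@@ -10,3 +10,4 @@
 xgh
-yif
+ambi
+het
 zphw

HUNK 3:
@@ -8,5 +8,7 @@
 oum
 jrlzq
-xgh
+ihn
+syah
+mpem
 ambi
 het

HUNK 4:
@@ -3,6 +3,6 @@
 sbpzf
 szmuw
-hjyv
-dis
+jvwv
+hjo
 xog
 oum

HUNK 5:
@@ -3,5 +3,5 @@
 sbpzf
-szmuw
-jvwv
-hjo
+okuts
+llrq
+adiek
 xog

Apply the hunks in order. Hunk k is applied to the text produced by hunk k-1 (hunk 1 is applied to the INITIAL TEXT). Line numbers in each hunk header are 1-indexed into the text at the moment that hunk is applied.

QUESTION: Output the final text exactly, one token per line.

Hunk 1: at line 9 remove [bjq,hmysu,nyh] add [xgh,yif,zphw] -> 13 lines: sly fzao sbpzf szmuw hjyv dis xog oum jrlzq xgh yif zphw evix
Hunk 2: at line 10 remove [yif] add [ambi,het] -> 14 lines: sly fzao sbpzf szmuw hjyv dis xog oum jrlzq xgh ambi het zphw evix
Hunk 3: at line 8 remove [xgh] add [ihn,syah,mpem] -> 16 lines: sly fzao sbpzf szmuw hjyv dis xog oum jrlzq ihn syah mpem ambi het zphw evix
Hunk 4: at line 3 remove [hjyv,dis] add [jvwv,hjo] -> 16 lines: sly fzao sbpzf szmuw jvwv hjo xog oum jrlzq ihn syah mpem ambi het zphw evix
Hunk 5: at line 3 remove [szmuw,jvwv,hjo] add [okuts,llrq,adiek] -> 16 lines: sly fzao sbpzf okuts llrq adiek xog oum jrlzq ihn syah mpem ambi het zphw evix

Answer: sly
fzao
sbpzf
okuts
llrq
adiek
xog
oum
jrlzq
ihn
syah
mpem
ambi
het
zphw
evix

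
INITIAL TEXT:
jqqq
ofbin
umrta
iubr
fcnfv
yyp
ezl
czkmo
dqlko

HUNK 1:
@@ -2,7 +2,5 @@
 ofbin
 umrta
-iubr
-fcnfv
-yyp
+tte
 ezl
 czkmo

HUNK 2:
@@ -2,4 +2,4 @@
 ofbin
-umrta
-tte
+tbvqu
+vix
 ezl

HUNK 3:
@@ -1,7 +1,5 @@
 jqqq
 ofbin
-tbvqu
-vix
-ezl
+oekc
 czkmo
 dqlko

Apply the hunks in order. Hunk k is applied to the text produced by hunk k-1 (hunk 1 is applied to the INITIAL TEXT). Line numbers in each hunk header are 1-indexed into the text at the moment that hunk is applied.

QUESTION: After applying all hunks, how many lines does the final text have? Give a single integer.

Answer: 5

Derivation:
Hunk 1: at line 2 remove [iubr,fcnfv,yyp] add [tte] -> 7 lines: jqqq ofbin umrta tte ezl czkmo dqlko
Hunk 2: at line 2 remove [umrta,tte] add [tbvqu,vix] -> 7 lines: jqqq ofbin tbvqu vix ezl czkmo dqlko
Hunk 3: at line 1 remove [tbvqu,vix,ezl] add [oekc] -> 5 lines: jqqq ofbin oekc czkmo dqlko
Final line count: 5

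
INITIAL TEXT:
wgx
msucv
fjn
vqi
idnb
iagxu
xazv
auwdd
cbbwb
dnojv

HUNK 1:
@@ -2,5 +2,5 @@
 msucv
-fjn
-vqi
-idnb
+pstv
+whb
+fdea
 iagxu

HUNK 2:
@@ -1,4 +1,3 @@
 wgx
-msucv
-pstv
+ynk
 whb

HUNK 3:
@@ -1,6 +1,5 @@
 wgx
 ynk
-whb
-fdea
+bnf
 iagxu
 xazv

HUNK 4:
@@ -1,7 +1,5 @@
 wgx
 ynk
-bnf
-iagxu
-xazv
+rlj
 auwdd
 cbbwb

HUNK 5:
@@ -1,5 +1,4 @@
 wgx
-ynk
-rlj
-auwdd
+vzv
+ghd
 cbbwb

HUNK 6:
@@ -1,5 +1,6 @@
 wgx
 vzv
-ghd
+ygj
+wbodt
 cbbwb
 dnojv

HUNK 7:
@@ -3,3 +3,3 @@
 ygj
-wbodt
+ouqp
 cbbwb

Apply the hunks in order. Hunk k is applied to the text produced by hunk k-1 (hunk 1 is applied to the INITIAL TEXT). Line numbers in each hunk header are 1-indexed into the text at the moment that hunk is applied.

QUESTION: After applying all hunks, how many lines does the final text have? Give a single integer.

Answer: 6

Derivation:
Hunk 1: at line 2 remove [fjn,vqi,idnb] add [pstv,whb,fdea] -> 10 lines: wgx msucv pstv whb fdea iagxu xazv auwdd cbbwb dnojv
Hunk 2: at line 1 remove [msucv,pstv] add [ynk] -> 9 lines: wgx ynk whb fdea iagxu xazv auwdd cbbwb dnojv
Hunk 3: at line 1 remove [whb,fdea] add [bnf] -> 8 lines: wgx ynk bnf iagxu xazv auwdd cbbwb dnojv
Hunk 4: at line 1 remove [bnf,iagxu,xazv] add [rlj] -> 6 lines: wgx ynk rlj auwdd cbbwb dnojv
Hunk 5: at line 1 remove [ynk,rlj,auwdd] add [vzv,ghd] -> 5 lines: wgx vzv ghd cbbwb dnojv
Hunk 6: at line 1 remove [ghd] add [ygj,wbodt] -> 6 lines: wgx vzv ygj wbodt cbbwb dnojv
Hunk 7: at line 3 remove [wbodt] add [ouqp] -> 6 lines: wgx vzv ygj ouqp cbbwb dnojv
Final line count: 6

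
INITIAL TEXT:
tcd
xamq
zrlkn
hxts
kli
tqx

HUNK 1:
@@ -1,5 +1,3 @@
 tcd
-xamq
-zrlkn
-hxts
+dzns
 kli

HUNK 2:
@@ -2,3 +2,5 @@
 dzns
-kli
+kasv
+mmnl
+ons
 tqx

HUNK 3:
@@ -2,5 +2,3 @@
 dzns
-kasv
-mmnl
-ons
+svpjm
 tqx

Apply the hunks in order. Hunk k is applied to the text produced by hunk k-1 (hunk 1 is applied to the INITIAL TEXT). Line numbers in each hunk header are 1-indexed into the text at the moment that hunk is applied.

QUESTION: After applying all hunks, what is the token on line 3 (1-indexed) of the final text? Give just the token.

Hunk 1: at line 1 remove [xamq,zrlkn,hxts] add [dzns] -> 4 lines: tcd dzns kli tqx
Hunk 2: at line 2 remove [kli] add [kasv,mmnl,ons] -> 6 lines: tcd dzns kasv mmnl ons tqx
Hunk 3: at line 2 remove [kasv,mmnl,ons] add [svpjm] -> 4 lines: tcd dzns svpjm tqx
Final line 3: svpjm

Answer: svpjm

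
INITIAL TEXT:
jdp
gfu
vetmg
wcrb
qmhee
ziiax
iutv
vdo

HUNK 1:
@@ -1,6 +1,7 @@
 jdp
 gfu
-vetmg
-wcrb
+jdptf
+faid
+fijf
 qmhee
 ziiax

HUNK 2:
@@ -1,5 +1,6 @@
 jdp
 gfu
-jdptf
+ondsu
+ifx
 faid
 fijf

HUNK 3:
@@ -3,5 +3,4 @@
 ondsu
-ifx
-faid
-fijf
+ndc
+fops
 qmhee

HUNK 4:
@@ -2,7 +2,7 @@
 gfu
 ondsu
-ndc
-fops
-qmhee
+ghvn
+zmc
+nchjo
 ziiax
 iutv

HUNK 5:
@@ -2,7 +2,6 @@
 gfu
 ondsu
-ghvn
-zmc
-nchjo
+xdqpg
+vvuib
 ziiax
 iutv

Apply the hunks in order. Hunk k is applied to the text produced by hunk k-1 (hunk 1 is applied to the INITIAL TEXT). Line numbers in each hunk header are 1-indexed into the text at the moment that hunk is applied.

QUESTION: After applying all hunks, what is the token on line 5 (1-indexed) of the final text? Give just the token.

Hunk 1: at line 1 remove [vetmg,wcrb] add [jdptf,faid,fijf] -> 9 lines: jdp gfu jdptf faid fijf qmhee ziiax iutv vdo
Hunk 2: at line 1 remove [jdptf] add [ondsu,ifx] -> 10 lines: jdp gfu ondsu ifx faid fijf qmhee ziiax iutv vdo
Hunk 3: at line 3 remove [ifx,faid,fijf] add [ndc,fops] -> 9 lines: jdp gfu ondsu ndc fops qmhee ziiax iutv vdo
Hunk 4: at line 2 remove [ndc,fops,qmhee] add [ghvn,zmc,nchjo] -> 9 lines: jdp gfu ondsu ghvn zmc nchjo ziiax iutv vdo
Hunk 5: at line 2 remove [ghvn,zmc,nchjo] add [xdqpg,vvuib] -> 8 lines: jdp gfu ondsu xdqpg vvuib ziiax iutv vdo
Final line 5: vvuib

Answer: vvuib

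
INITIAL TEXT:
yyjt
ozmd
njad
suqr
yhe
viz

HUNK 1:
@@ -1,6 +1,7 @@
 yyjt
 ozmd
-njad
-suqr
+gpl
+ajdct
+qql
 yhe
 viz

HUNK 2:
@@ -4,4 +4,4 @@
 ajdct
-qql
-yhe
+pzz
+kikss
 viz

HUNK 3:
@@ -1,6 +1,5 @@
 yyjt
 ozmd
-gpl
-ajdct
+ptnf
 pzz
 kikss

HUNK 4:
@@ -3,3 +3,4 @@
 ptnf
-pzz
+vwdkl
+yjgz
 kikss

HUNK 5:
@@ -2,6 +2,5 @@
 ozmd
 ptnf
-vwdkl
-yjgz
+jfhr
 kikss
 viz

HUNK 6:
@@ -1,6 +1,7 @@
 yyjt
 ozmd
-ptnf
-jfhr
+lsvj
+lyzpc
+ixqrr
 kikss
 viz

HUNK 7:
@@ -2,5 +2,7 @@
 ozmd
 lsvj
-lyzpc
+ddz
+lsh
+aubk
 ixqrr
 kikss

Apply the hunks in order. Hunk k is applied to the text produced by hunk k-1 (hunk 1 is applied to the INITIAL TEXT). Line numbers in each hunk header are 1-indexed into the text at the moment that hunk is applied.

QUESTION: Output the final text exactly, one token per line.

Hunk 1: at line 1 remove [njad,suqr] add [gpl,ajdct,qql] -> 7 lines: yyjt ozmd gpl ajdct qql yhe viz
Hunk 2: at line 4 remove [qql,yhe] add [pzz,kikss] -> 7 lines: yyjt ozmd gpl ajdct pzz kikss viz
Hunk 3: at line 1 remove [gpl,ajdct] add [ptnf] -> 6 lines: yyjt ozmd ptnf pzz kikss viz
Hunk 4: at line 3 remove [pzz] add [vwdkl,yjgz] -> 7 lines: yyjt ozmd ptnf vwdkl yjgz kikss viz
Hunk 5: at line 2 remove [vwdkl,yjgz] add [jfhr] -> 6 lines: yyjt ozmd ptnf jfhr kikss viz
Hunk 6: at line 1 remove [ptnf,jfhr] add [lsvj,lyzpc,ixqrr] -> 7 lines: yyjt ozmd lsvj lyzpc ixqrr kikss viz
Hunk 7: at line 2 remove [lyzpc] add [ddz,lsh,aubk] -> 9 lines: yyjt ozmd lsvj ddz lsh aubk ixqrr kikss viz

Answer: yyjt
ozmd
lsvj
ddz
lsh
aubk
ixqrr
kikss
viz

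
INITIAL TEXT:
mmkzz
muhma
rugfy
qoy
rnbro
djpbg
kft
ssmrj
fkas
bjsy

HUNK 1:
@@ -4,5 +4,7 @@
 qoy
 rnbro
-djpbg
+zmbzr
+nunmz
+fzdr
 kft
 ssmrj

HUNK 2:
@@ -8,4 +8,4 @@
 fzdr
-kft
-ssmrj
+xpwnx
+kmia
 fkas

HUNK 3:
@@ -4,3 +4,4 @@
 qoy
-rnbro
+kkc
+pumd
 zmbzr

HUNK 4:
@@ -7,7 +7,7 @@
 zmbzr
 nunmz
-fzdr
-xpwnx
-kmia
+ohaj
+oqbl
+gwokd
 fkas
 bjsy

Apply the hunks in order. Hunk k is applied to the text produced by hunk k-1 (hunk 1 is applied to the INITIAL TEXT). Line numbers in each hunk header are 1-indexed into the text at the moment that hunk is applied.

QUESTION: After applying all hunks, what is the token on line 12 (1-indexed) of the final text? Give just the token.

Hunk 1: at line 4 remove [djpbg] add [zmbzr,nunmz,fzdr] -> 12 lines: mmkzz muhma rugfy qoy rnbro zmbzr nunmz fzdr kft ssmrj fkas bjsy
Hunk 2: at line 8 remove [kft,ssmrj] add [xpwnx,kmia] -> 12 lines: mmkzz muhma rugfy qoy rnbro zmbzr nunmz fzdr xpwnx kmia fkas bjsy
Hunk 3: at line 4 remove [rnbro] add [kkc,pumd] -> 13 lines: mmkzz muhma rugfy qoy kkc pumd zmbzr nunmz fzdr xpwnx kmia fkas bjsy
Hunk 4: at line 7 remove [fzdr,xpwnx,kmia] add [ohaj,oqbl,gwokd] -> 13 lines: mmkzz muhma rugfy qoy kkc pumd zmbzr nunmz ohaj oqbl gwokd fkas bjsy
Final line 12: fkas

Answer: fkas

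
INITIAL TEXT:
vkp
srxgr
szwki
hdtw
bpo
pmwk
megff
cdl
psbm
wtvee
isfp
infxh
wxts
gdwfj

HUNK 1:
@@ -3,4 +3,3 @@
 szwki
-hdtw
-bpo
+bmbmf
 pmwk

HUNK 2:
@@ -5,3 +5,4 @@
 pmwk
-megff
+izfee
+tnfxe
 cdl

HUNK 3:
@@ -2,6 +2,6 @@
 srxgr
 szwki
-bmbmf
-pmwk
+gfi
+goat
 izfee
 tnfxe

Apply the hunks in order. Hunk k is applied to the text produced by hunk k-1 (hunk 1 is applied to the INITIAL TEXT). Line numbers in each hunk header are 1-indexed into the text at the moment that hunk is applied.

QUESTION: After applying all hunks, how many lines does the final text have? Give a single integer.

Answer: 14

Derivation:
Hunk 1: at line 3 remove [hdtw,bpo] add [bmbmf] -> 13 lines: vkp srxgr szwki bmbmf pmwk megff cdl psbm wtvee isfp infxh wxts gdwfj
Hunk 2: at line 5 remove [megff] add [izfee,tnfxe] -> 14 lines: vkp srxgr szwki bmbmf pmwk izfee tnfxe cdl psbm wtvee isfp infxh wxts gdwfj
Hunk 3: at line 2 remove [bmbmf,pmwk] add [gfi,goat] -> 14 lines: vkp srxgr szwki gfi goat izfee tnfxe cdl psbm wtvee isfp infxh wxts gdwfj
Final line count: 14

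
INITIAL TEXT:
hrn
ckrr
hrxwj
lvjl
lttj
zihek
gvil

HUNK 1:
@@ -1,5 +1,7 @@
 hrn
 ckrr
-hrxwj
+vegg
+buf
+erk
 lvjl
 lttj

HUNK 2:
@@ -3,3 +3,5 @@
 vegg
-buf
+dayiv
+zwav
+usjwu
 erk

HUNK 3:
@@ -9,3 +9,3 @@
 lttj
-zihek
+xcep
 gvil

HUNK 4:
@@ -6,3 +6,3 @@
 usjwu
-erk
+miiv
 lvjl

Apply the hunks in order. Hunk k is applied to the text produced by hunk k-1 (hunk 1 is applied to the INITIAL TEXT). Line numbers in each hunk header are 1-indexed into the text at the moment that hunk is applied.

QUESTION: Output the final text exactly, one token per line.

Hunk 1: at line 1 remove [hrxwj] add [vegg,buf,erk] -> 9 lines: hrn ckrr vegg buf erk lvjl lttj zihek gvil
Hunk 2: at line 3 remove [buf] add [dayiv,zwav,usjwu] -> 11 lines: hrn ckrr vegg dayiv zwav usjwu erk lvjl lttj zihek gvil
Hunk 3: at line 9 remove [zihek] add [xcep] -> 11 lines: hrn ckrr vegg dayiv zwav usjwu erk lvjl lttj xcep gvil
Hunk 4: at line 6 remove [erk] add [miiv] -> 11 lines: hrn ckrr vegg dayiv zwav usjwu miiv lvjl lttj xcep gvil

Answer: hrn
ckrr
vegg
dayiv
zwav
usjwu
miiv
lvjl
lttj
xcep
gvil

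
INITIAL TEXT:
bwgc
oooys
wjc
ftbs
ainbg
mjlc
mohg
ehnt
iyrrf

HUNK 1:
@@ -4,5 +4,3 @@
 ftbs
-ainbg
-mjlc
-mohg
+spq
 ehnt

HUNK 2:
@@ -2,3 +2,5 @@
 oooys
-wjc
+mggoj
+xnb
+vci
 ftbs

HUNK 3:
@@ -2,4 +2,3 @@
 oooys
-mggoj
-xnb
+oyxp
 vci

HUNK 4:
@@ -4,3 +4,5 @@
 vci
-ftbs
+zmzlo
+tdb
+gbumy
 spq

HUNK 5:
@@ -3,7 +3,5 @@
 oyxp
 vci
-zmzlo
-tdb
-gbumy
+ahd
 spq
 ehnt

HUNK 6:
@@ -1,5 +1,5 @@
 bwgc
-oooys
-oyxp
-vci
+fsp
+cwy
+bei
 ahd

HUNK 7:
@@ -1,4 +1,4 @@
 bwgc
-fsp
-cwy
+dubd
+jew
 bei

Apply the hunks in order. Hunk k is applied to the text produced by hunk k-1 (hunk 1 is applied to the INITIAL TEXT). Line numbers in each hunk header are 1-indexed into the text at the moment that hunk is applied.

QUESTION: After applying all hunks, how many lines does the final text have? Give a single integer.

Answer: 8

Derivation:
Hunk 1: at line 4 remove [ainbg,mjlc,mohg] add [spq] -> 7 lines: bwgc oooys wjc ftbs spq ehnt iyrrf
Hunk 2: at line 2 remove [wjc] add [mggoj,xnb,vci] -> 9 lines: bwgc oooys mggoj xnb vci ftbs spq ehnt iyrrf
Hunk 3: at line 2 remove [mggoj,xnb] add [oyxp] -> 8 lines: bwgc oooys oyxp vci ftbs spq ehnt iyrrf
Hunk 4: at line 4 remove [ftbs] add [zmzlo,tdb,gbumy] -> 10 lines: bwgc oooys oyxp vci zmzlo tdb gbumy spq ehnt iyrrf
Hunk 5: at line 3 remove [zmzlo,tdb,gbumy] add [ahd] -> 8 lines: bwgc oooys oyxp vci ahd spq ehnt iyrrf
Hunk 6: at line 1 remove [oooys,oyxp,vci] add [fsp,cwy,bei] -> 8 lines: bwgc fsp cwy bei ahd spq ehnt iyrrf
Hunk 7: at line 1 remove [fsp,cwy] add [dubd,jew] -> 8 lines: bwgc dubd jew bei ahd spq ehnt iyrrf
Final line count: 8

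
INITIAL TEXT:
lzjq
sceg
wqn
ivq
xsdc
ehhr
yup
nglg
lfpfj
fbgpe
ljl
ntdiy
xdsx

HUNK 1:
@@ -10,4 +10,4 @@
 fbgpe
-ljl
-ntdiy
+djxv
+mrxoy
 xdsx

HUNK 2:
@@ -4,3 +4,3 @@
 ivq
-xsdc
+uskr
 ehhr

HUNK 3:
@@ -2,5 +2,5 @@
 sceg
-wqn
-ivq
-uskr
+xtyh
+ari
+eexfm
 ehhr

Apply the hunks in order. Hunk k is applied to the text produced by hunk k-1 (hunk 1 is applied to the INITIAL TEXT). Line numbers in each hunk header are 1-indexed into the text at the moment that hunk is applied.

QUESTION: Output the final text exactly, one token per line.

Hunk 1: at line 10 remove [ljl,ntdiy] add [djxv,mrxoy] -> 13 lines: lzjq sceg wqn ivq xsdc ehhr yup nglg lfpfj fbgpe djxv mrxoy xdsx
Hunk 2: at line 4 remove [xsdc] add [uskr] -> 13 lines: lzjq sceg wqn ivq uskr ehhr yup nglg lfpfj fbgpe djxv mrxoy xdsx
Hunk 3: at line 2 remove [wqn,ivq,uskr] add [xtyh,ari,eexfm] -> 13 lines: lzjq sceg xtyh ari eexfm ehhr yup nglg lfpfj fbgpe djxv mrxoy xdsx

Answer: lzjq
sceg
xtyh
ari
eexfm
ehhr
yup
nglg
lfpfj
fbgpe
djxv
mrxoy
xdsx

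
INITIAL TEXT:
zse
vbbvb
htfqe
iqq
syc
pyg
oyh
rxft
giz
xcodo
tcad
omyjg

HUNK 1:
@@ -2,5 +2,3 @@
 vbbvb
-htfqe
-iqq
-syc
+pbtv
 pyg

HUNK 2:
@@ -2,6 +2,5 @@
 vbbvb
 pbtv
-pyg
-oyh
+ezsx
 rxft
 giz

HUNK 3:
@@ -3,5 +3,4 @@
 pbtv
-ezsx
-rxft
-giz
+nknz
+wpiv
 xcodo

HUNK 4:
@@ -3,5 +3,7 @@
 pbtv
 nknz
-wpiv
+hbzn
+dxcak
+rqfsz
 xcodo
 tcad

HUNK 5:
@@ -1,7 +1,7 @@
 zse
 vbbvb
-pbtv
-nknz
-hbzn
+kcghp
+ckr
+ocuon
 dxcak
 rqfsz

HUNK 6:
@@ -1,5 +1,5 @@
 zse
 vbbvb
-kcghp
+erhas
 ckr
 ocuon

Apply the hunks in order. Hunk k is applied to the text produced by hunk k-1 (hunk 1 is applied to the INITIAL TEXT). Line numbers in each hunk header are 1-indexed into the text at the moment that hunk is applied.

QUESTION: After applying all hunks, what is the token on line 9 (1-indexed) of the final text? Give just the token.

Answer: tcad

Derivation:
Hunk 1: at line 2 remove [htfqe,iqq,syc] add [pbtv] -> 10 lines: zse vbbvb pbtv pyg oyh rxft giz xcodo tcad omyjg
Hunk 2: at line 2 remove [pyg,oyh] add [ezsx] -> 9 lines: zse vbbvb pbtv ezsx rxft giz xcodo tcad omyjg
Hunk 3: at line 3 remove [ezsx,rxft,giz] add [nknz,wpiv] -> 8 lines: zse vbbvb pbtv nknz wpiv xcodo tcad omyjg
Hunk 4: at line 3 remove [wpiv] add [hbzn,dxcak,rqfsz] -> 10 lines: zse vbbvb pbtv nknz hbzn dxcak rqfsz xcodo tcad omyjg
Hunk 5: at line 1 remove [pbtv,nknz,hbzn] add [kcghp,ckr,ocuon] -> 10 lines: zse vbbvb kcghp ckr ocuon dxcak rqfsz xcodo tcad omyjg
Hunk 6: at line 1 remove [kcghp] add [erhas] -> 10 lines: zse vbbvb erhas ckr ocuon dxcak rqfsz xcodo tcad omyjg
Final line 9: tcad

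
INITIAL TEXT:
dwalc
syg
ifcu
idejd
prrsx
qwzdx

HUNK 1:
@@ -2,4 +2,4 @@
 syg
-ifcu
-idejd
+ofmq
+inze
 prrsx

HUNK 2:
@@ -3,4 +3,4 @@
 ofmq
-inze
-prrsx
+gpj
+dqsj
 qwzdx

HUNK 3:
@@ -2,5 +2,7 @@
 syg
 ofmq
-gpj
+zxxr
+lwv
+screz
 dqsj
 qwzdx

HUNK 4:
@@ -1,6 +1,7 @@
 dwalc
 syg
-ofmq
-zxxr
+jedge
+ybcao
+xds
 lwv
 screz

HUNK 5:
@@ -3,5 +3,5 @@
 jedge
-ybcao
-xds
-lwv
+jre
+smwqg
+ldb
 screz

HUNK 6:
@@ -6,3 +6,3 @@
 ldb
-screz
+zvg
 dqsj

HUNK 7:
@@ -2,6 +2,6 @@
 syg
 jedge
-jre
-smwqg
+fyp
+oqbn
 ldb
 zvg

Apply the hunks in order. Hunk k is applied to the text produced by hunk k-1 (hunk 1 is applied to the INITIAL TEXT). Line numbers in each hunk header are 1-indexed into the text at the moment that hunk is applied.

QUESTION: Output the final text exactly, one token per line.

Answer: dwalc
syg
jedge
fyp
oqbn
ldb
zvg
dqsj
qwzdx

Derivation:
Hunk 1: at line 2 remove [ifcu,idejd] add [ofmq,inze] -> 6 lines: dwalc syg ofmq inze prrsx qwzdx
Hunk 2: at line 3 remove [inze,prrsx] add [gpj,dqsj] -> 6 lines: dwalc syg ofmq gpj dqsj qwzdx
Hunk 3: at line 2 remove [gpj] add [zxxr,lwv,screz] -> 8 lines: dwalc syg ofmq zxxr lwv screz dqsj qwzdx
Hunk 4: at line 1 remove [ofmq,zxxr] add [jedge,ybcao,xds] -> 9 lines: dwalc syg jedge ybcao xds lwv screz dqsj qwzdx
Hunk 5: at line 3 remove [ybcao,xds,lwv] add [jre,smwqg,ldb] -> 9 lines: dwalc syg jedge jre smwqg ldb screz dqsj qwzdx
Hunk 6: at line 6 remove [screz] add [zvg] -> 9 lines: dwalc syg jedge jre smwqg ldb zvg dqsj qwzdx
Hunk 7: at line 2 remove [jre,smwqg] add [fyp,oqbn] -> 9 lines: dwalc syg jedge fyp oqbn ldb zvg dqsj qwzdx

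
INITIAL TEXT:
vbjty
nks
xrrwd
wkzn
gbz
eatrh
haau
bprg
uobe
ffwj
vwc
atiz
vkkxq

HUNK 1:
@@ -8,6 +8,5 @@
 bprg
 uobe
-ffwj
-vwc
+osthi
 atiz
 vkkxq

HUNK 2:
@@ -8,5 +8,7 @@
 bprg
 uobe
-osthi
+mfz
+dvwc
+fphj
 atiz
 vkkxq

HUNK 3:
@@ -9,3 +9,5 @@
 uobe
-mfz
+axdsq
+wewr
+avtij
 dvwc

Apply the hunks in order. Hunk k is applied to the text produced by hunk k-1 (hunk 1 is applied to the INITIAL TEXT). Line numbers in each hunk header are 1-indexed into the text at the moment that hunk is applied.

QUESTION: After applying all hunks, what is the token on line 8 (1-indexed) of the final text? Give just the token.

Answer: bprg

Derivation:
Hunk 1: at line 8 remove [ffwj,vwc] add [osthi] -> 12 lines: vbjty nks xrrwd wkzn gbz eatrh haau bprg uobe osthi atiz vkkxq
Hunk 2: at line 8 remove [osthi] add [mfz,dvwc,fphj] -> 14 lines: vbjty nks xrrwd wkzn gbz eatrh haau bprg uobe mfz dvwc fphj atiz vkkxq
Hunk 3: at line 9 remove [mfz] add [axdsq,wewr,avtij] -> 16 lines: vbjty nks xrrwd wkzn gbz eatrh haau bprg uobe axdsq wewr avtij dvwc fphj atiz vkkxq
Final line 8: bprg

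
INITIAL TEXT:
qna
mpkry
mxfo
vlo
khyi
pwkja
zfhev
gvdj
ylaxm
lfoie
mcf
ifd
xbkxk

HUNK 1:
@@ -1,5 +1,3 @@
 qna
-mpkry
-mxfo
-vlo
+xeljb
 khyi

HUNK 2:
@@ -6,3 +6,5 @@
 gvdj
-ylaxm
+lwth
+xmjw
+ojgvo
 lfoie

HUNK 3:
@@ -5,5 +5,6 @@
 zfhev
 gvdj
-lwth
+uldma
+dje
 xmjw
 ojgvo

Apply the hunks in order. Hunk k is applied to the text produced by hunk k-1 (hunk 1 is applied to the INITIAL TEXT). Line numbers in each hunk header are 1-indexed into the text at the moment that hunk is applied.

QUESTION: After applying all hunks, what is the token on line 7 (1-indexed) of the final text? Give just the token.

Hunk 1: at line 1 remove [mpkry,mxfo,vlo] add [xeljb] -> 11 lines: qna xeljb khyi pwkja zfhev gvdj ylaxm lfoie mcf ifd xbkxk
Hunk 2: at line 6 remove [ylaxm] add [lwth,xmjw,ojgvo] -> 13 lines: qna xeljb khyi pwkja zfhev gvdj lwth xmjw ojgvo lfoie mcf ifd xbkxk
Hunk 3: at line 5 remove [lwth] add [uldma,dje] -> 14 lines: qna xeljb khyi pwkja zfhev gvdj uldma dje xmjw ojgvo lfoie mcf ifd xbkxk
Final line 7: uldma

Answer: uldma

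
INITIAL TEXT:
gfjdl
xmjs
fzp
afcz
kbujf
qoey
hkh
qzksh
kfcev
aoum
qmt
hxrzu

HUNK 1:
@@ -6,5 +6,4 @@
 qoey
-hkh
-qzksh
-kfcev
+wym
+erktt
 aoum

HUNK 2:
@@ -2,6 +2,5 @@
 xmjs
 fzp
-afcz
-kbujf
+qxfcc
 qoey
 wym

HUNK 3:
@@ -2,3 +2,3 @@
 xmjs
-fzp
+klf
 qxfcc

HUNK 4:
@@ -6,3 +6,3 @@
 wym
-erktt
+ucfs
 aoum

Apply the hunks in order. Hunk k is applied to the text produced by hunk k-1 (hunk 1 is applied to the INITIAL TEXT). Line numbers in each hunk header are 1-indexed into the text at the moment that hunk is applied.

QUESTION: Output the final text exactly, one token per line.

Hunk 1: at line 6 remove [hkh,qzksh,kfcev] add [wym,erktt] -> 11 lines: gfjdl xmjs fzp afcz kbujf qoey wym erktt aoum qmt hxrzu
Hunk 2: at line 2 remove [afcz,kbujf] add [qxfcc] -> 10 lines: gfjdl xmjs fzp qxfcc qoey wym erktt aoum qmt hxrzu
Hunk 3: at line 2 remove [fzp] add [klf] -> 10 lines: gfjdl xmjs klf qxfcc qoey wym erktt aoum qmt hxrzu
Hunk 4: at line 6 remove [erktt] add [ucfs] -> 10 lines: gfjdl xmjs klf qxfcc qoey wym ucfs aoum qmt hxrzu

Answer: gfjdl
xmjs
klf
qxfcc
qoey
wym
ucfs
aoum
qmt
hxrzu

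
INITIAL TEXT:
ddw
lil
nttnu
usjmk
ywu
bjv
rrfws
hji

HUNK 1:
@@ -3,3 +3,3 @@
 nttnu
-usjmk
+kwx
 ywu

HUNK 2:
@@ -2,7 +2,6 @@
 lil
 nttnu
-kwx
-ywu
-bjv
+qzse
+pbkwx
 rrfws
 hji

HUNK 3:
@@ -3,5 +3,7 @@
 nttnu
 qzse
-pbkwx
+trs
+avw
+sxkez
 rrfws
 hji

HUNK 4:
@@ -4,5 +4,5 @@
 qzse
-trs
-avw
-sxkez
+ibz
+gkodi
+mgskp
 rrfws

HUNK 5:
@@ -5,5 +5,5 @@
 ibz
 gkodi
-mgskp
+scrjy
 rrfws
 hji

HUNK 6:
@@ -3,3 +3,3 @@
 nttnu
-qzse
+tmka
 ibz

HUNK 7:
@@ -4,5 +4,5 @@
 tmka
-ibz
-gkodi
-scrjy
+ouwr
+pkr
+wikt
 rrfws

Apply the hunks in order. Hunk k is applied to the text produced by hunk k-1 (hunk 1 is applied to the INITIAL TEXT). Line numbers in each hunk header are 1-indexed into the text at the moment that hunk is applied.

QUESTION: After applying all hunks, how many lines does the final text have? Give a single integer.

Hunk 1: at line 3 remove [usjmk] add [kwx] -> 8 lines: ddw lil nttnu kwx ywu bjv rrfws hji
Hunk 2: at line 2 remove [kwx,ywu,bjv] add [qzse,pbkwx] -> 7 lines: ddw lil nttnu qzse pbkwx rrfws hji
Hunk 3: at line 3 remove [pbkwx] add [trs,avw,sxkez] -> 9 lines: ddw lil nttnu qzse trs avw sxkez rrfws hji
Hunk 4: at line 4 remove [trs,avw,sxkez] add [ibz,gkodi,mgskp] -> 9 lines: ddw lil nttnu qzse ibz gkodi mgskp rrfws hji
Hunk 5: at line 5 remove [mgskp] add [scrjy] -> 9 lines: ddw lil nttnu qzse ibz gkodi scrjy rrfws hji
Hunk 6: at line 3 remove [qzse] add [tmka] -> 9 lines: ddw lil nttnu tmka ibz gkodi scrjy rrfws hji
Hunk 7: at line 4 remove [ibz,gkodi,scrjy] add [ouwr,pkr,wikt] -> 9 lines: ddw lil nttnu tmka ouwr pkr wikt rrfws hji
Final line count: 9

Answer: 9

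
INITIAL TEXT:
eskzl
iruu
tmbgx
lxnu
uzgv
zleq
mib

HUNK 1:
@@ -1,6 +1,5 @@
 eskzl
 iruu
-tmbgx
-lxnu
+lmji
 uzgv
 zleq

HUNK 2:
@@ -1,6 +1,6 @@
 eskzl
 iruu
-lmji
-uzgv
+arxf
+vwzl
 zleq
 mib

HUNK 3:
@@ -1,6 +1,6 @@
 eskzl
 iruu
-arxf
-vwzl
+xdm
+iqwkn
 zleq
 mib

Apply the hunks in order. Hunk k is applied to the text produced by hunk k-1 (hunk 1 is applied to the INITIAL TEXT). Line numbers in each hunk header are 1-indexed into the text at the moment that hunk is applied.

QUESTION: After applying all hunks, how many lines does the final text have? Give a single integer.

Hunk 1: at line 1 remove [tmbgx,lxnu] add [lmji] -> 6 lines: eskzl iruu lmji uzgv zleq mib
Hunk 2: at line 1 remove [lmji,uzgv] add [arxf,vwzl] -> 6 lines: eskzl iruu arxf vwzl zleq mib
Hunk 3: at line 1 remove [arxf,vwzl] add [xdm,iqwkn] -> 6 lines: eskzl iruu xdm iqwkn zleq mib
Final line count: 6

Answer: 6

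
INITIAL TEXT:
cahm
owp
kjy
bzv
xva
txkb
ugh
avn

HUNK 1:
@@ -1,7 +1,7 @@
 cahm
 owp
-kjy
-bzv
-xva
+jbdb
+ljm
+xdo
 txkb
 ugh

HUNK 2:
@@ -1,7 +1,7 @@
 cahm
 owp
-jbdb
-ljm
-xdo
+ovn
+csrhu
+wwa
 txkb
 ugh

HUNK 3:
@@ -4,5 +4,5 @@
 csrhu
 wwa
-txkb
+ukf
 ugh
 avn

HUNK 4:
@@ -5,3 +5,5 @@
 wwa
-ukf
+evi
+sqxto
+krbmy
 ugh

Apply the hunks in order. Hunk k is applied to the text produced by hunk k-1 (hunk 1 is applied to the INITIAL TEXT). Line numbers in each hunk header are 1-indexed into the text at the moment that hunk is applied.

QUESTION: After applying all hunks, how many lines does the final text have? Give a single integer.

Answer: 10

Derivation:
Hunk 1: at line 1 remove [kjy,bzv,xva] add [jbdb,ljm,xdo] -> 8 lines: cahm owp jbdb ljm xdo txkb ugh avn
Hunk 2: at line 1 remove [jbdb,ljm,xdo] add [ovn,csrhu,wwa] -> 8 lines: cahm owp ovn csrhu wwa txkb ugh avn
Hunk 3: at line 4 remove [txkb] add [ukf] -> 8 lines: cahm owp ovn csrhu wwa ukf ugh avn
Hunk 4: at line 5 remove [ukf] add [evi,sqxto,krbmy] -> 10 lines: cahm owp ovn csrhu wwa evi sqxto krbmy ugh avn
Final line count: 10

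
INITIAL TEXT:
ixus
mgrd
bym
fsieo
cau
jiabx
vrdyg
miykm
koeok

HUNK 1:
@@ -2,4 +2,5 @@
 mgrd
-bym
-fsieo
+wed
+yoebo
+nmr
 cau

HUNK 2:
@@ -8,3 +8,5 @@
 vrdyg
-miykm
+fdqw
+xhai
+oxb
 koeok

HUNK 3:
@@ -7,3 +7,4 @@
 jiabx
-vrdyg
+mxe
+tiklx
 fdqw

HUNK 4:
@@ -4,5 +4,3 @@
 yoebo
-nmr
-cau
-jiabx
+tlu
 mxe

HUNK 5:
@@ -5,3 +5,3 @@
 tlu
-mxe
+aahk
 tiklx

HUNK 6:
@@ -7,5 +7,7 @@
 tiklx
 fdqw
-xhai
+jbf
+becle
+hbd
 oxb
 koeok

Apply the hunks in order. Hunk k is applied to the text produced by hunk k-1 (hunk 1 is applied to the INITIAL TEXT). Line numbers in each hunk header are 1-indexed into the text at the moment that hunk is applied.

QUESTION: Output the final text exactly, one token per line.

Hunk 1: at line 2 remove [bym,fsieo] add [wed,yoebo,nmr] -> 10 lines: ixus mgrd wed yoebo nmr cau jiabx vrdyg miykm koeok
Hunk 2: at line 8 remove [miykm] add [fdqw,xhai,oxb] -> 12 lines: ixus mgrd wed yoebo nmr cau jiabx vrdyg fdqw xhai oxb koeok
Hunk 3: at line 7 remove [vrdyg] add [mxe,tiklx] -> 13 lines: ixus mgrd wed yoebo nmr cau jiabx mxe tiklx fdqw xhai oxb koeok
Hunk 4: at line 4 remove [nmr,cau,jiabx] add [tlu] -> 11 lines: ixus mgrd wed yoebo tlu mxe tiklx fdqw xhai oxb koeok
Hunk 5: at line 5 remove [mxe] add [aahk] -> 11 lines: ixus mgrd wed yoebo tlu aahk tiklx fdqw xhai oxb koeok
Hunk 6: at line 7 remove [xhai] add [jbf,becle,hbd] -> 13 lines: ixus mgrd wed yoebo tlu aahk tiklx fdqw jbf becle hbd oxb koeok

Answer: ixus
mgrd
wed
yoebo
tlu
aahk
tiklx
fdqw
jbf
becle
hbd
oxb
koeok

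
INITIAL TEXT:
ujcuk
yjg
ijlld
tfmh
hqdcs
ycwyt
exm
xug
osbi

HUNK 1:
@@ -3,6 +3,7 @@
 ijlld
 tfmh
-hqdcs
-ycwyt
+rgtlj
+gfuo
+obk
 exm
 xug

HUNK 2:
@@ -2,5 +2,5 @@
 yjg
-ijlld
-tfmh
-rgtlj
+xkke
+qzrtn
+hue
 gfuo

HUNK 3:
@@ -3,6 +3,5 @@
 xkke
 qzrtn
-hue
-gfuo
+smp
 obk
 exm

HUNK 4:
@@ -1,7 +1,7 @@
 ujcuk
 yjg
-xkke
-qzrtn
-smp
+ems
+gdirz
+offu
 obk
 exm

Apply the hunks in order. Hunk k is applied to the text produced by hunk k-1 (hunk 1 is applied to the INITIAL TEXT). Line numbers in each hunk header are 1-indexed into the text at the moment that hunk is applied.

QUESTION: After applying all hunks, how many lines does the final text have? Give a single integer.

Hunk 1: at line 3 remove [hqdcs,ycwyt] add [rgtlj,gfuo,obk] -> 10 lines: ujcuk yjg ijlld tfmh rgtlj gfuo obk exm xug osbi
Hunk 2: at line 2 remove [ijlld,tfmh,rgtlj] add [xkke,qzrtn,hue] -> 10 lines: ujcuk yjg xkke qzrtn hue gfuo obk exm xug osbi
Hunk 3: at line 3 remove [hue,gfuo] add [smp] -> 9 lines: ujcuk yjg xkke qzrtn smp obk exm xug osbi
Hunk 4: at line 1 remove [xkke,qzrtn,smp] add [ems,gdirz,offu] -> 9 lines: ujcuk yjg ems gdirz offu obk exm xug osbi
Final line count: 9

Answer: 9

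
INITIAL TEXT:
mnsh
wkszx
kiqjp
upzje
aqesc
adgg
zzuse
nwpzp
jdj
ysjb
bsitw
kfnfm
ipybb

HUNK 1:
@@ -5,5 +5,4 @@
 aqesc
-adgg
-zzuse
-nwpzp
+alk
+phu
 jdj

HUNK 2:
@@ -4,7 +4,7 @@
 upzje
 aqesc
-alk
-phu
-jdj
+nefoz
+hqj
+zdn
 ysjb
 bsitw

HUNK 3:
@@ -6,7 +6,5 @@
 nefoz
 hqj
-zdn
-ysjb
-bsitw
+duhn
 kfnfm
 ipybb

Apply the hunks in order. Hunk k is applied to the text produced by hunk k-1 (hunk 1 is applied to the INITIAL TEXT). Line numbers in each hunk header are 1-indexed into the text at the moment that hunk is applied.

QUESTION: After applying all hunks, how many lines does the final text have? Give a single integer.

Hunk 1: at line 5 remove [adgg,zzuse,nwpzp] add [alk,phu] -> 12 lines: mnsh wkszx kiqjp upzje aqesc alk phu jdj ysjb bsitw kfnfm ipybb
Hunk 2: at line 4 remove [alk,phu,jdj] add [nefoz,hqj,zdn] -> 12 lines: mnsh wkszx kiqjp upzje aqesc nefoz hqj zdn ysjb bsitw kfnfm ipybb
Hunk 3: at line 6 remove [zdn,ysjb,bsitw] add [duhn] -> 10 lines: mnsh wkszx kiqjp upzje aqesc nefoz hqj duhn kfnfm ipybb
Final line count: 10

Answer: 10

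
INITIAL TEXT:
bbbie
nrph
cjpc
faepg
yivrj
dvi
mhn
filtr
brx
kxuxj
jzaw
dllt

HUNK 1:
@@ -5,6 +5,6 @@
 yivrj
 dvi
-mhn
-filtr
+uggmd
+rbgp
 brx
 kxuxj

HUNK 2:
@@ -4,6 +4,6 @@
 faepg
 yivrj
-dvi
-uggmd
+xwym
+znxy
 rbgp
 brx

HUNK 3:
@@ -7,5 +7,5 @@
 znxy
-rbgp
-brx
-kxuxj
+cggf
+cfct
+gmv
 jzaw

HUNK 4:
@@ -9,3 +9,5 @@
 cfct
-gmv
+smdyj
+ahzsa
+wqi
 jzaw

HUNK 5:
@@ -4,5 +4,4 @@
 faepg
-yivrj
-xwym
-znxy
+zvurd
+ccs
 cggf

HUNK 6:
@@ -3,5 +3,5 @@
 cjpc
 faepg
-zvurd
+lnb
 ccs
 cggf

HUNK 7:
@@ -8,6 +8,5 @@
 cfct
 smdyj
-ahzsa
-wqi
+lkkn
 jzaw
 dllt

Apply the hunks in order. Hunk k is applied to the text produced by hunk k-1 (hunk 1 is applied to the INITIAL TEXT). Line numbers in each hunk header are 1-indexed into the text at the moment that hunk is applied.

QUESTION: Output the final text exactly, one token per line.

Answer: bbbie
nrph
cjpc
faepg
lnb
ccs
cggf
cfct
smdyj
lkkn
jzaw
dllt

Derivation:
Hunk 1: at line 5 remove [mhn,filtr] add [uggmd,rbgp] -> 12 lines: bbbie nrph cjpc faepg yivrj dvi uggmd rbgp brx kxuxj jzaw dllt
Hunk 2: at line 4 remove [dvi,uggmd] add [xwym,znxy] -> 12 lines: bbbie nrph cjpc faepg yivrj xwym znxy rbgp brx kxuxj jzaw dllt
Hunk 3: at line 7 remove [rbgp,brx,kxuxj] add [cggf,cfct,gmv] -> 12 lines: bbbie nrph cjpc faepg yivrj xwym znxy cggf cfct gmv jzaw dllt
Hunk 4: at line 9 remove [gmv] add [smdyj,ahzsa,wqi] -> 14 lines: bbbie nrph cjpc faepg yivrj xwym znxy cggf cfct smdyj ahzsa wqi jzaw dllt
Hunk 5: at line 4 remove [yivrj,xwym,znxy] add [zvurd,ccs] -> 13 lines: bbbie nrph cjpc faepg zvurd ccs cggf cfct smdyj ahzsa wqi jzaw dllt
Hunk 6: at line 3 remove [zvurd] add [lnb] -> 13 lines: bbbie nrph cjpc faepg lnb ccs cggf cfct smdyj ahzsa wqi jzaw dllt
Hunk 7: at line 8 remove [ahzsa,wqi] add [lkkn] -> 12 lines: bbbie nrph cjpc faepg lnb ccs cggf cfct smdyj lkkn jzaw dllt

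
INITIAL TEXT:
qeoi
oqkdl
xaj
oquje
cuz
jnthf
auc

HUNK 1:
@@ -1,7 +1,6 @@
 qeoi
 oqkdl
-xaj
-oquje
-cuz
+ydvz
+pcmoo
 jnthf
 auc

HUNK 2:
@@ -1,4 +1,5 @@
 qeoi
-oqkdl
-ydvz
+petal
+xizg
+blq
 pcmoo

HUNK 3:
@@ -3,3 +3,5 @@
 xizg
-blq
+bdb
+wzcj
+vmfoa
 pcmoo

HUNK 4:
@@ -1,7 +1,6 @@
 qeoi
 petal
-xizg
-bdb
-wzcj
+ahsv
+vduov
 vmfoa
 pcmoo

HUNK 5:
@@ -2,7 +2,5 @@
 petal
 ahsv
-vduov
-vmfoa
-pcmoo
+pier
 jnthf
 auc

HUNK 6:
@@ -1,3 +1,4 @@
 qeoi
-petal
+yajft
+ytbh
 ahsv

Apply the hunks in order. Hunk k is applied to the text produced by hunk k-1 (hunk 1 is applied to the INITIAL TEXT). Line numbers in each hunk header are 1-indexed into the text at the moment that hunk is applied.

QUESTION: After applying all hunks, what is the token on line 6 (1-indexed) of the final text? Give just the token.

Hunk 1: at line 1 remove [xaj,oquje,cuz] add [ydvz,pcmoo] -> 6 lines: qeoi oqkdl ydvz pcmoo jnthf auc
Hunk 2: at line 1 remove [oqkdl,ydvz] add [petal,xizg,blq] -> 7 lines: qeoi petal xizg blq pcmoo jnthf auc
Hunk 3: at line 3 remove [blq] add [bdb,wzcj,vmfoa] -> 9 lines: qeoi petal xizg bdb wzcj vmfoa pcmoo jnthf auc
Hunk 4: at line 1 remove [xizg,bdb,wzcj] add [ahsv,vduov] -> 8 lines: qeoi petal ahsv vduov vmfoa pcmoo jnthf auc
Hunk 5: at line 2 remove [vduov,vmfoa,pcmoo] add [pier] -> 6 lines: qeoi petal ahsv pier jnthf auc
Hunk 6: at line 1 remove [petal] add [yajft,ytbh] -> 7 lines: qeoi yajft ytbh ahsv pier jnthf auc
Final line 6: jnthf

Answer: jnthf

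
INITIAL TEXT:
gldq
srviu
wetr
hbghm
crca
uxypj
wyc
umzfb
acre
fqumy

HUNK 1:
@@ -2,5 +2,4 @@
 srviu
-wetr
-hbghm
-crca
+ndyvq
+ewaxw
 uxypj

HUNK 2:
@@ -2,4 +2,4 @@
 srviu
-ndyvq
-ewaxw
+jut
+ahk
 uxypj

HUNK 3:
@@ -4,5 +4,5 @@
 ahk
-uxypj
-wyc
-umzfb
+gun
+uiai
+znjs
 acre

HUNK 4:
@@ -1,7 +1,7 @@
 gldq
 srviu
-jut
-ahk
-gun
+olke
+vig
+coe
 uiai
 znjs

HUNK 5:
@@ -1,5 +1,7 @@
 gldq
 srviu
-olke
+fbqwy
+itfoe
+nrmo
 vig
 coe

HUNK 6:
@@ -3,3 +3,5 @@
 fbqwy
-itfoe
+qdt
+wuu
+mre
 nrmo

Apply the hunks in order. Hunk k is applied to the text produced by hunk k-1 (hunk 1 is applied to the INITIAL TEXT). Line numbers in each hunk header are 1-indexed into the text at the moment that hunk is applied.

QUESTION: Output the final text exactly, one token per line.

Hunk 1: at line 2 remove [wetr,hbghm,crca] add [ndyvq,ewaxw] -> 9 lines: gldq srviu ndyvq ewaxw uxypj wyc umzfb acre fqumy
Hunk 2: at line 2 remove [ndyvq,ewaxw] add [jut,ahk] -> 9 lines: gldq srviu jut ahk uxypj wyc umzfb acre fqumy
Hunk 3: at line 4 remove [uxypj,wyc,umzfb] add [gun,uiai,znjs] -> 9 lines: gldq srviu jut ahk gun uiai znjs acre fqumy
Hunk 4: at line 1 remove [jut,ahk,gun] add [olke,vig,coe] -> 9 lines: gldq srviu olke vig coe uiai znjs acre fqumy
Hunk 5: at line 1 remove [olke] add [fbqwy,itfoe,nrmo] -> 11 lines: gldq srviu fbqwy itfoe nrmo vig coe uiai znjs acre fqumy
Hunk 6: at line 3 remove [itfoe] add [qdt,wuu,mre] -> 13 lines: gldq srviu fbqwy qdt wuu mre nrmo vig coe uiai znjs acre fqumy

Answer: gldq
srviu
fbqwy
qdt
wuu
mre
nrmo
vig
coe
uiai
znjs
acre
fqumy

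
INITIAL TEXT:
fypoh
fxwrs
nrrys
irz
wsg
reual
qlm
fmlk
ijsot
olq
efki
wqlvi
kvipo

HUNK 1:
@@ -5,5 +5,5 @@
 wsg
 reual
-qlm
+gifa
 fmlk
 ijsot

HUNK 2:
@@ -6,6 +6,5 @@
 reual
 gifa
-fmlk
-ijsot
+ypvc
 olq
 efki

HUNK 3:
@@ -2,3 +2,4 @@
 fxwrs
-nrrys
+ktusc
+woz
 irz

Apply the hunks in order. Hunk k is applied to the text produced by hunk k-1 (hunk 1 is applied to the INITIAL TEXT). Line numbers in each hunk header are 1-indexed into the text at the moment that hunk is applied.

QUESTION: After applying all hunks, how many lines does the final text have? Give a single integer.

Answer: 13

Derivation:
Hunk 1: at line 5 remove [qlm] add [gifa] -> 13 lines: fypoh fxwrs nrrys irz wsg reual gifa fmlk ijsot olq efki wqlvi kvipo
Hunk 2: at line 6 remove [fmlk,ijsot] add [ypvc] -> 12 lines: fypoh fxwrs nrrys irz wsg reual gifa ypvc olq efki wqlvi kvipo
Hunk 3: at line 2 remove [nrrys] add [ktusc,woz] -> 13 lines: fypoh fxwrs ktusc woz irz wsg reual gifa ypvc olq efki wqlvi kvipo
Final line count: 13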